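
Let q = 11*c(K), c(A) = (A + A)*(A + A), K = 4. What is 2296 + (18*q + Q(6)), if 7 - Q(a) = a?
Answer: 14969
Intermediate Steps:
c(A) = 4*A² (c(A) = (2*A)*(2*A) = 4*A²)
Q(a) = 7 - a
q = 704 (q = 11*(4*4²) = 11*(4*16) = 11*64 = 704)
2296 + (18*q + Q(6)) = 2296 + (18*704 + (7 - 1*6)) = 2296 + (12672 + (7 - 6)) = 2296 + (12672 + 1) = 2296 + 12673 = 14969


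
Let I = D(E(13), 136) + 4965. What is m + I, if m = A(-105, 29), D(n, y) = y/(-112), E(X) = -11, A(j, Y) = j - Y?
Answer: 67617/14 ≈ 4829.8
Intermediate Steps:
D(n, y) = -y/112 (D(n, y) = y*(-1/112) = -y/112)
m = -134 (m = -105 - 1*29 = -105 - 29 = -134)
I = 69493/14 (I = -1/112*136 + 4965 = -17/14 + 4965 = 69493/14 ≈ 4963.8)
m + I = -134 + 69493/14 = 67617/14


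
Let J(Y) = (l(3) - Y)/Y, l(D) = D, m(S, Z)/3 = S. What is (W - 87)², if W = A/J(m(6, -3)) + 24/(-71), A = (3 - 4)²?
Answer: 987907761/126025 ≈ 7839.0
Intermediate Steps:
m(S, Z) = 3*S
J(Y) = (3 - Y)/Y
A = 1 (A = (-1)² = 1)
W = -546/355 (W = 1/((3 - 3*6)/((3*6))) + 24/(-71) = 1/((3 - 1*18)/18) + 24*(-1/71) = 1/((3 - 18)/18) - 24/71 = 1/((1/18)*(-15)) - 24/71 = 1/(-⅚) - 24/71 = 1*(-6/5) - 24/71 = -6/5 - 24/71 = -546/355 ≈ -1.5380)
(W - 87)² = (-546/355 - 87)² = (-31431/355)² = 987907761/126025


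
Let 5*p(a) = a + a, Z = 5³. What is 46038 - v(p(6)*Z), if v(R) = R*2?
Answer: 45438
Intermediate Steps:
Z = 125
p(a) = 2*a/5 (p(a) = (a + a)/5 = (2*a)/5 = 2*a/5)
v(R) = 2*R
46038 - v(p(6)*Z) = 46038 - 2*((⅖)*6)*125 = 46038 - 2*(12/5)*125 = 46038 - 2*300 = 46038 - 1*600 = 46038 - 600 = 45438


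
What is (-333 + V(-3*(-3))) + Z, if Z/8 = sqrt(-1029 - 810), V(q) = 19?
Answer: -314 + 8*I*sqrt(1839) ≈ -314.0 + 343.07*I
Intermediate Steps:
Z = 8*I*sqrt(1839) (Z = 8*sqrt(-1029 - 810) = 8*sqrt(-1839) = 8*(I*sqrt(1839)) = 8*I*sqrt(1839) ≈ 343.07*I)
(-333 + V(-3*(-3))) + Z = (-333 + 19) + 8*I*sqrt(1839) = -314 + 8*I*sqrt(1839)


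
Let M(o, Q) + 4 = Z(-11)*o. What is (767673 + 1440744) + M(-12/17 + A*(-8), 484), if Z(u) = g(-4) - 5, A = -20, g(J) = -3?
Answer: 37521357/17 ≈ 2.2071e+6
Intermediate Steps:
Z(u) = -8 (Z(u) = -3 - 5 = -8)
M(o, Q) = -4 - 8*o
(767673 + 1440744) + M(-12/17 + A*(-8), 484) = (767673 + 1440744) + (-4 - 8*(-12/17 - 20*(-8))) = 2208417 + (-4 - 8*(-12*1/17 + 160)) = 2208417 + (-4 - 8*(-12/17 + 160)) = 2208417 + (-4 - 8*2708/17) = 2208417 + (-4 - 21664/17) = 2208417 - 21732/17 = 37521357/17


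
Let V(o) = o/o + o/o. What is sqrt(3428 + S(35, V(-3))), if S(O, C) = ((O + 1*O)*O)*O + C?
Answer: 14*sqrt(455) ≈ 298.63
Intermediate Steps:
V(o) = 2 (V(o) = 1 + 1 = 2)
S(O, C) = C + 2*O**3 (S(O, C) = ((O + O)*O)*O + C = ((2*O)*O)*O + C = (2*O**2)*O + C = 2*O**3 + C = C + 2*O**3)
sqrt(3428 + S(35, V(-3))) = sqrt(3428 + (2 + 2*35**3)) = sqrt(3428 + (2 + 2*42875)) = sqrt(3428 + (2 + 85750)) = sqrt(3428 + 85752) = sqrt(89180) = 14*sqrt(455)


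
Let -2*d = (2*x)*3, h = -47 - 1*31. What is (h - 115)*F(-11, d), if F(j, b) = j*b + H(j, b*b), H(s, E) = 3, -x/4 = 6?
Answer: 152277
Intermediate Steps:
x = -24 (x = -4*6 = -24)
h = -78 (h = -47 - 31 = -78)
d = 72 (d = -2*(-24)*3/2 = -(-24)*3 = -½*(-144) = 72)
F(j, b) = 3 + b*j (F(j, b) = j*b + 3 = b*j + 3 = 3 + b*j)
(h - 115)*F(-11, d) = (-78 - 115)*(3 + 72*(-11)) = -193*(3 - 792) = -193*(-789) = 152277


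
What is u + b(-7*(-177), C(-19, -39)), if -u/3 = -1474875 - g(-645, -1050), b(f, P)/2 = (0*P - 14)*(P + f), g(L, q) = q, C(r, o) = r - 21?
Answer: 4387903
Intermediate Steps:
C(r, o) = -21 + r
b(f, P) = -28*P - 28*f (b(f, P) = 2*((0*P - 14)*(P + f)) = 2*((0 - 14)*(P + f)) = 2*(-14*(P + f)) = 2*(-14*P - 14*f) = -28*P - 28*f)
u = 4421475 (u = -3*(-1474875 - 1*(-1050)) = -3*(-1474875 + 1050) = -3*(-1473825) = 4421475)
u + b(-7*(-177), C(-19, -39)) = 4421475 + (-28*(-21 - 19) - (-196)*(-177)) = 4421475 + (-28*(-40) - 28*1239) = 4421475 + (1120 - 34692) = 4421475 - 33572 = 4387903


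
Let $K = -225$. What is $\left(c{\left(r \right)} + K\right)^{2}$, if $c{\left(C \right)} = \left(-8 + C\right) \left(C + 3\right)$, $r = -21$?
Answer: $88209$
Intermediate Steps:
$c{\left(C \right)} = \left(-8 + C\right) \left(3 + C\right)$
$\left(c{\left(r \right)} + K\right)^{2} = \left(\left(-24 + \left(-21\right)^{2} - -105\right) - 225\right)^{2} = \left(\left(-24 + 441 + 105\right) - 225\right)^{2} = \left(522 - 225\right)^{2} = 297^{2} = 88209$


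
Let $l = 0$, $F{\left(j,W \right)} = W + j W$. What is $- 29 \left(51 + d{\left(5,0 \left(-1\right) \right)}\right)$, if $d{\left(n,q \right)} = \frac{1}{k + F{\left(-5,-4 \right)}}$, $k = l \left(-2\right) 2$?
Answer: $- \frac{23693}{16} \approx -1480.8$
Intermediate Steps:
$F{\left(j,W \right)} = W + W j$
$k = 0$ ($k = 0 \left(-2\right) 2 = 0 \cdot 2 = 0$)
$d{\left(n,q \right)} = \frac{1}{16}$ ($d{\left(n,q \right)} = \frac{1}{0 - 4 \left(1 - 5\right)} = \frac{1}{0 - -16} = \frac{1}{0 + 16} = \frac{1}{16}$)
$- 29 \left(51 + d{\left(5,0 \left(-1\right) \right)}\right) = - 29 \left(51 + \frac{1}{16}\right) = \left(-29\right) \frac{817}{16} = - \frac{23693}{16}$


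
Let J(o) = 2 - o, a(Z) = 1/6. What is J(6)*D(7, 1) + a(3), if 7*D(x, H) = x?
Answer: -23/6 ≈ -3.8333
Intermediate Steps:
D(x, H) = x/7
a(Z) = ⅙
J(6)*D(7, 1) + a(3) = (2 - 1*6)*((⅐)*7) + ⅙ = (2 - 6)*1 + ⅙ = -4*1 + ⅙ = -4 + ⅙ = -23/6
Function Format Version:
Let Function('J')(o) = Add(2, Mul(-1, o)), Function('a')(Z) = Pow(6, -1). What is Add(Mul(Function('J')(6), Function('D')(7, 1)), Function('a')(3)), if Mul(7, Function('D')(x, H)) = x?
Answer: Rational(-23, 6) ≈ -3.8333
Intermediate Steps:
Function('D')(x, H) = Mul(Rational(1, 7), x)
Function('a')(Z) = Rational(1, 6)
Add(Mul(Function('J')(6), Function('D')(7, 1)), Function('a')(3)) = Add(Mul(Add(2, Mul(-1, 6)), Mul(Rational(1, 7), 7)), Rational(1, 6)) = Add(Mul(Add(2, -6), 1), Rational(1, 6)) = Add(Mul(-4, 1), Rational(1, 6)) = Add(-4, Rational(1, 6)) = Rational(-23, 6)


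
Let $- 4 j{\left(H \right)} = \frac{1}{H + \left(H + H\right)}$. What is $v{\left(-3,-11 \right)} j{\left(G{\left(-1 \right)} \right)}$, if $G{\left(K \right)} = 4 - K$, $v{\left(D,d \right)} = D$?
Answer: $\frac{1}{20} \approx 0.05$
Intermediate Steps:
$j{\left(H \right)} = - \frac{1}{12 H}$ ($j{\left(H \right)} = - \frac{1}{4 \left(H + \left(H + H\right)\right)} = - \frac{1}{4 \left(H + 2 H\right)} = - \frac{1}{4 \cdot 3 H} = - \frac{\frac{1}{3} \frac{1}{H}}{4} = - \frac{1}{12 H}$)
$v{\left(-3,-11 \right)} j{\left(G{\left(-1 \right)} \right)} = - 3 \left(- \frac{1}{12 \left(4 - -1\right)}\right) = - 3 \left(- \frac{1}{12 \left(4 + 1\right)}\right) = - 3 \left(- \frac{1}{12 \cdot 5}\right) = - 3 \left(\left(- \frac{1}{12}\right) \frac{1}{5}\right) = \left(-3\right) \left(- \frac{1}{60}\right) = \frac{1}{20}$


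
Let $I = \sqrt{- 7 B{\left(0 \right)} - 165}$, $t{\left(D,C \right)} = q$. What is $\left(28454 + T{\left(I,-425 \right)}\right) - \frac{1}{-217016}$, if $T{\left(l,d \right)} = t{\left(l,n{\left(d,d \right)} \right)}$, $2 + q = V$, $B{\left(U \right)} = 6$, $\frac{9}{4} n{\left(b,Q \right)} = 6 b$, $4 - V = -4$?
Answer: $\frac{6176275361}{217016} \approx 28460.0$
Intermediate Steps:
$V = 8$ ($V = 4 - -4 = 4 + 4 = 8$)
$n{\left(b,Q \right)} = \frac{8 b}{3}$ ($n{\left(b,Q \right)} = \frac{4 \cdot 6 b}{9} = \frac{8 b}{3}$)
$q = 6$ ($q = -2 + 8 = 6$)
$t{\left(D,C \right)} = 6$
$I = 3 i \sqrt{23}$ ($I = \sqrt{\left(-7\right) 6 - 165} = \sqrt{-42 - 165} = \sqrt{-207} = 3 i \sqrt{23} \approx 14.387 i$)
$T{\left(l,d \right)} = 6$
$\left(28454 + T{\left(I,-425 \right)}\right) - \frac{1}{-217016} = \left(28454 + 6\right) - \frac{1}{-217016} = 28460 - - \frac{1}{217016} = 28460 + \frac{1}{217016} = \frac{6176275361}{217016}$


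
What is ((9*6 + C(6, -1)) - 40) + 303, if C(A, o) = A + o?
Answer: 322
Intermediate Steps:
((9*6 + C(6, -1)) - 40) + 303 = ((9*6 + (6 - 1)) - 40) + 303 = ((54 + 5) - 40) + 303 = (59 - 40) + 303 = 19 + 303 = 322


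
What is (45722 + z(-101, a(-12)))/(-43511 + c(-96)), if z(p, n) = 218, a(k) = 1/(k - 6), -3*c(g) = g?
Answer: -45940/43479 ≈ -1.0566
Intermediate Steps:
c(g) = -g/3
a(k) = 1/(-6 + k)
(45722 + z(-101, a(-12)))/(-43511 + c(-96)) = (45722 + 218)/(-43511 - ⅓*(-96)) = 45940/(-43511 + 32) = 45940/(-43479) = 45940*(-1/43479) = -45940/43479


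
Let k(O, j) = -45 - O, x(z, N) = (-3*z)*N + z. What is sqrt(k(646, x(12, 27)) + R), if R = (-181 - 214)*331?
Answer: 6*I*sqrt(3651) ≈ 362.54*I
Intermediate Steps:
x(z, N) = z - 3*N*z (x(z, N) = -3*N*z + z = z - 3*N*z)
R = -130745 (R = -395*331 = -130745)
sqrt(k(646, x(12, 27)) + R) = sqrt((-45 - 1*646) - 130745) = sqrt((-45 - 646) - 130745) = sqrt(-691 - 130745) = sqrt(-131436) = 6*I*sqrt(3651)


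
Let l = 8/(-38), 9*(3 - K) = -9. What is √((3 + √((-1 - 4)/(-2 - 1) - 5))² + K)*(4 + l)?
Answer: 24*√(87 + 18*I*√30)/19 ≈ 13.202 + 5.9575*I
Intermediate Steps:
K = 4 (K = 3 - ⅑*(-9) = 3 + 1 = 4)
l = -4/19 (l = 8*(-1/38) = -4/19 ≈ -0.21053)
√((3 + √((-1 - 4)/(-2 - 1) - 5))² + K)*(4 + l) = √((3 + √((-1 - 4)/(-2 - 1) - 5))² + 4)*(4 - 4/19) = √((3 + √(-5/(-3) - 5))² + 4)*(72/19) = √((3 + √(-5*(-⅓) - 5))² + 4)*(72/19) = √((3 + √(5/3 - 5))² + 4)*(72/19) = √((3 + √(-10/3))² + 4)*(72/19) = √((3 + I*√30/3)² + 4)*(72/19) = √(4 + (3 + I*√30/3)²)*(72/19) = 72*√(4 + (3 + I*√30/3)²)/19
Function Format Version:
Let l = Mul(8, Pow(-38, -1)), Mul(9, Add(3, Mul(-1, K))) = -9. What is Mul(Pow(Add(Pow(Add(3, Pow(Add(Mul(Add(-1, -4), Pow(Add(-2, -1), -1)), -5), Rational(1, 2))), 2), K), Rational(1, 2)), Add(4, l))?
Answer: Mul(Rational(24, 19), Pow(Add(87, Mul(18, I, Pow(30, Rational(1, 2)))), Rational(1, 2))) ≈ Add(13.202, Mul(5.9575, I))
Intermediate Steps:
K = 4 (K = Add(3, Mul(Rational(-1, 9), -9)) = Add(3, 1) = 4)
l = Rational(-4, 19) (l = Mul(8, Rational(-1, 38)) = Rational(-4, 19) ≈ -0.21053)
Mul(Pow(Add(Pow(Add(3, Pow(Add(Mul(Add(-1, -4), Pow(Add(-2, -1), -1)), -5), Rational(1, 2))), 2), K), Rational(1, 2)), Add(4, l)) = Mul(Pow(Add(Pow(Add(3, Pow(Add(Mul(Add(-1, -4), Pow(Add(-2, -1), -1)), -5), Rational(1, 2))), 2), 4), Rational(1, 2)), Add(4, Rational(-4, 19))) = Mul(Pow(Add(Pow(Add(3, Pow(Add(Mul(-5, Pow(-3, -1)), -5), Rational(1, 2))), 2), 4), Rational(1, 2)), Rational(72, 19)) = Mul(Pow(Add(Pow(Add(3, Pow(Add(Mul(-5, Rational(-1, 3)), -5), Rational(1, 2))), 2), 4), Rational(1, 2)), Rational(72, 19)) = Mul(Pow(Add(Pow(Add(3, Pow(Add(Rational(5, 3), -5), Rational(1, 2))), 2), 4), Rational(1, 2)), Rational(72, 19)) = Mul(Pow(Add(Pow(Add(3, Pow(Rational(-10, 3), Rational(1, 2))), 2), 4), Rational(1, 2)), Rational(72, 19)) = Mul(Pow(Add(Pow(Add(3, Mul(Rational(1, 3), I, Pow(30, Rational(1, 2)))), 2), 4), Rational(1, 2)), Rational(72, 19)) = Mul(Pow(Add(4, Pow(Add(3, Mul(Rational(1, 3), I, Pow(30, Rational(1, 2)))), 2)), Rational(1, 2)), Rational(72, 19)) = Mul(Rational(72, 19), Pow(Add(4, Pow(Add(3, Mul(Rational(1, 3), I, Pow(30, Rational(1, 2)))), 2)), Rational(1, 2)))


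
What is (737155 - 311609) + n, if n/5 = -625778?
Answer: -2703344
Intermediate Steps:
n = -3128890 (n = 5*(-625778) = -3128890)
(737155 - 311609) + n = (737155 - 311609) - 3128890 = 425546 - 3128890 = -2703344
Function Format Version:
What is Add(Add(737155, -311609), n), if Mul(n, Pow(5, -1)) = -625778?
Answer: -2703344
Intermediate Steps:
n = -3128890 (n = Mul(5, -625778) = -3128890)
Add(Add(737155, -311609), n) = Add(Add(737155, -311609), -3128890) = Add(425546, -3128890) = -2703344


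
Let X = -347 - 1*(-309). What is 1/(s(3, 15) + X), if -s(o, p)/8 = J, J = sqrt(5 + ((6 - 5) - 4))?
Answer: -19/658 + 2*sqrt(2)/329 ≈ -0.020278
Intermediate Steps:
J = sqrt(2) (J = sqrt(5 + (1 - 4)) = sqrt(5 - 3) = sqrt(2) ≈ 1.4142)
s(o, p) = -8*sqrt(2)
X = -38 (X = -347 + 309 = -38)
1/(s(3, 15) + X) = 1/(-8*sqrt(2) - 38) = 1/(-38 - 8*sqrt(2))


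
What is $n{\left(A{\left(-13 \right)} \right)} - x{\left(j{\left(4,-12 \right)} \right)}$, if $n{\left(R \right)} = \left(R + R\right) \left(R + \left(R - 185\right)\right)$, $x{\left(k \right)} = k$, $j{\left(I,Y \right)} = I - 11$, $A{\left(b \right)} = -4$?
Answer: $1551$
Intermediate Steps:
$j{\left(I,Y \right)} = -11 + I$
$n{\left(R \right)} = 2 R \left(-185 + 2 R\right)$ ($n{\left(R \right)} = 2 R \left(R + \left(-185 + R\right)\right) = 2 R \left(-185 + 2 R\right)$)
$n{\left(A{\left(-13 \right)} \right)} - x{\left(j{\left(4,-12 \right)} \right)} = 2 \left(-4\right) \left(-185 + 2 \left(-4\right)\right) - \left(-11 + 4\right) = 2 \left(-4\right) \left(-185 - 8\right) - -7 = 2 \left(-4\right) \left(-193\right) + 7 = 1544 + 7 = 1551$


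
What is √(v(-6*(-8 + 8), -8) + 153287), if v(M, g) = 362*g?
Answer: √150391 ≈ 387.80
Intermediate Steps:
√(v(-6*(-8 + 8), -8) + 153287) = √(362*(-8) + 153287) = √(-2896 + 153287) = √150391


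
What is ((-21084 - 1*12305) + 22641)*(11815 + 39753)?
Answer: -554252864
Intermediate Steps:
((-21084 - 1*12305) + 22641)*(11815 + 39753) = ((-21084 - 12305) + 22641)*51568 = (-33389 + 22641)*51568 = -10748*51568 = -554252864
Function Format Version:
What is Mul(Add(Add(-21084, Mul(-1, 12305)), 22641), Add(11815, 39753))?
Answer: -554252864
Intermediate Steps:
Mul(Add(Add(-21084, Mul(-1, 12305)), 22641), Add(11815, 39753)) = Mul(Add(Add(-21084, -12305), 22641), 51568) = Mul(Add(-33389, 22641), 51568) = Mul(-10748, 51568) = -554252864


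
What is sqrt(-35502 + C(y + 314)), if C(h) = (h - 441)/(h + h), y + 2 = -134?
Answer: 5*I*sqrt(44994751)/178 ≈ 188.42*I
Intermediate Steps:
y = -136 (y = -2 - 134 = -136)
C(h) = (-441 + h)/(2*h) (C(h) = (-441 + h)/((2*h)) = (-441 + h)*(1/(2*h)) = (-441 + h)/(2*h))
sqrt(-35502 + C(y + 314)) = sqrt(-35502 + (-441 + (-136 + 314))/(2*(-136 + 314))) = sqrt(-35502 + (1/2)*(-441 + 178)/178) = sqrt(-35502 + (1/2)*(1/178)*(-263)) = sqrt(-35502 - 263/356) = sqrt(-12638975/356) = 5*I*sqrt(44994751)/178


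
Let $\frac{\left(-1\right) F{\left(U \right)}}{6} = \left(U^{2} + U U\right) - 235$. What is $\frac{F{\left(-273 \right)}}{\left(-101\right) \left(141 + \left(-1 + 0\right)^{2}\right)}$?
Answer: $\frac{446469}{7171} \approx 62.26$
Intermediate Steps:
$F{\left(U \right)} = 1410 - 12 U^{2}$ ($F{\left(U \right)} = - 6 \left(\left(U^{2} + U U\right) - 235\right) = - 6 \left(\left(U^{2} + U^{2}\right) - 235\right) = - 6 \left(2 U^{2} - 235\right) = - 6 \left(-235 + 2 U^{2}\right) = 1410 - 12 U^{2}$)
$\frac{F{\left(-273 \right)}}{\left(-101\right) \left(141 + \left(-1 + 0\right)^{2}\right)} = \frac{1410 - 12 \left(-273\right)^{2}}{\left(-101\right) \left(141 + \left(-1 + 0\right)^{2}\right)} = \frac{1410 - 894348}{\left(-101\right) \left(141 + \left(-1\right)^{2}\right)} = \frac{1410 - 894348}{\left(-101\right) \left(141 + 1\right)} = - \frac{892938}{\left(-101\right) 142} = - \frac{892938}{-14342} = \left(-892938\right) \left(- \frac{1}{14342}\right) = \frac{446469}{7171}$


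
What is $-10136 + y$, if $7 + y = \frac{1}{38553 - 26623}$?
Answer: $- \frac{121005989}{11930} \approx -10143.0$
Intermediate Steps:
$y = - \frac{83509}{11930}$ ($y = -7 + \frac{1}{38553 - 26623} = -7 + \frac{1}{11930} = - \frac{83509}{11930} \approx -6.9999$)
$-10136 + y = -10136 - \frac{83509}{11930} = - \frac{121005989}{11930}$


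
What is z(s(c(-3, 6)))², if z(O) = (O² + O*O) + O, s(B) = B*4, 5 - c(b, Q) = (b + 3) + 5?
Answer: 0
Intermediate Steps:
c(b, Q) = -3 - b (c(b, Q) = 5 - ((b + 3) + 5) = 5 - ((3 + b) + 5) = 5 - (8 + b) = 5 + (-8 - b) = -3 - b)
s(B) = 4*B
z(O) = O + 2*O² (z(O) = (O² + O²) + O = 2*O² + O = O + 2*O²)
z(s(c(-3, 6)))² = ((4*(-3 - 1*(-3)))*(1 + 2*(4*(-3 - 1*(-3)))))² = ((4*(-3 + 3))*(1 + 2*(4*(-3 + 3))))² = ((4*0)*(1 + 2*(4*0)))² = (0*(1 + 2*0))² = (0*(1 + 0))² = (0*1)² = 0² = 0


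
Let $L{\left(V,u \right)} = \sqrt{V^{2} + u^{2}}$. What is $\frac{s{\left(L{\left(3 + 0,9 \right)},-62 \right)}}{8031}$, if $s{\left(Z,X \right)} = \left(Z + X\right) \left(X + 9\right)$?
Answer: $\frac{3286}{8031} - \frac{53 \sqrt{10}}{2677} \approx 0.34656$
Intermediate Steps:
$s{\left(Z,X \right)} = \left(9 + X\right) \left(X + Z\right)$ ($s{\left(Z,X \right)} = \left(X + Z\right) \left(9 + X\right) = \left(9 + X\right) \left(X + Z\right)$)
$\frac{s{\left(L{\left(3 + 0,9 \right)},-62 \right)}}{8031} = \frac{\left(-62\right)^{2} + 9 \left(-62\right) + 9 \sqrt{\left(3 + 0\right)^{2} + 9^{2}} - 62 \sqrt{\left(3 + 0\right)^{2} + 9^{2}}}{8031} = \left(3844 - 558 + 9 \sqrt{3^{2} + 81} - 62 \sqrt{3^{2} + 81}\right) \frac{1}{8031} = \left(3844 - 558 + 9 \sqrt{9 + 81} - 62 \sqrt{9 + 81}\right) \frac{1}{8031} = \left(3844 - 558 + 9 \sqrt{90} - 62 \sqrt{90}\right) \frac{1}{8031} = \left(3844 - 558 + 9 \cdot 3 \sqrt{10} - 62 \cdot 3 \sqrt{10}\right) \frac{1}{8031} = \left(3844 - 558 + 27 \sqrt{10} - 186 \sqrt{10}\right) \frac{1}{8031} = \left(3286 - 159 \sqrt{10}\right) \frac{1}{8031} = \frac{3286}{8031} - \frac{53 \sqrt{10}}{2677}$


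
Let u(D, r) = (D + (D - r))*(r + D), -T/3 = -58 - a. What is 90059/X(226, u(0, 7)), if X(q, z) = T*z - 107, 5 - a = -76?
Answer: -90059/20540 ≈ -4.3846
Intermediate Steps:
a = 81 (a = 5 - 1*(-76) = 5 + 76 = 81)
T = 417 (T = -3*(-58 - 1*81) = -3*(-58 - 81) = -3*(-139) = 417)
u(D, r) = (D + r)*(-r + 2*D) (u(D, r) = (-r + 2*D)*(D + r) = (D + r)*(-r + 2*D))
X(q, z) = -107 + 417*z (X(q, z) = 417*z - 107 = -107 + 417*z)
90059/X(226, u(0, 7)) = 90059/(-107 + 417*(-1*7² + 2*0² + 0*7)) = 90059/(-107 + 417*(-1*49 + 2*0 + 0)) = 90059/(-107 + 417*(-49 + 0 + 0)) = 90059/(-107 + 417*(-49)) = 90059/(-107 - 20433) = 90059/(-20540) = 90059*(-1/20540) = -90059/20540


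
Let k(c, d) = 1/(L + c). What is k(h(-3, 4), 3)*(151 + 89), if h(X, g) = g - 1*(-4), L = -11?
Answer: -80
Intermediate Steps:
h(X, g) = 4 + g (h(X, g) = g + 4 = 4 + g)
k(c, d) = 1/(-11 + c)
k(h(-3, 4), 3)*(151 + 89) = (151 + 89)/(-11 + (4 + 4)) = 240/(-11 + 8) = 240/(-3) = -⅓*240 = -80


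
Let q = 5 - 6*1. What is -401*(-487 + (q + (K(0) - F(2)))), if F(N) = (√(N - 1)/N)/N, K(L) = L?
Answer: 783153/4 ≈ 1.9579e+5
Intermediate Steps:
q = -1 (q = 5 - 6 = -1)
F(N) = √(-1 + N)/N² (F(N) = (√(-1 + N)/N)/N = √(-1 + N)/N²)
-401*(-487 + (q + (K(0) - F(2)))) = -401*(-487 + (-1 + (0 - √(-1 + 2)/2²))) = -401*(-487 + (-1 + (0 - √1/4))) = -401*(-487 + (-1 + (0 - 1/4))) = -401*(-487 + (-1 + (0 - 1*¼))) = -401*(-487 + (-1 + (0 - ¼))) = -401*(-487 + (-1 - ¼)) = -401*(-487 - 5/4) = -401*(-1953/4) = 783153/4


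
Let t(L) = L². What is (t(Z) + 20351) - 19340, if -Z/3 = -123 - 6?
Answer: 150780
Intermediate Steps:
Z = 387 (Z = -3*(-123 - 6) = -3*(-129) = 387)
(t(Z) + 20351) - 19340 = (387² + 20351) - 19340 = (149769 + 20351) - 19340 = 170120 - 19340 = 150780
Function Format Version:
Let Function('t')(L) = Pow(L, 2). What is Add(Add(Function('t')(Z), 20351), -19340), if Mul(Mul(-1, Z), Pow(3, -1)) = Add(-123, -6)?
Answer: 150780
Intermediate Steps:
Z = 387 (Z = Mul(-3, Add(-123, -6)) = Mul(-3, -129) = 387)
Add(Add(Function('t')(Z), 20351), -19340) = Add(Add(Pow(387, 2), 20351), -19340) = Add(Add(149769, 20351), -19340) = Add(170120, -19340) = 150780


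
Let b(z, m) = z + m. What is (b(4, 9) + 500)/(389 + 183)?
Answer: 513/572 ≈ 0.89685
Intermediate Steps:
b(z, m) = m + z
(b(4, 9) + 500)/(389 + 183) = ((9 + 4) + 500)/(389 + 183) = (13 + 500)/572 = 513*(1/572) = 513/572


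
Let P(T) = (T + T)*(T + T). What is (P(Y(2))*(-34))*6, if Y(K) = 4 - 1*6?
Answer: -3264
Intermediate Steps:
Y(K) = -2 (Y(K) = 4 - 6 = -2)
P(T) = 4*T**2 (P(T) = (2*T)*(2*T) = 4*T**2)
(P(Y(2))*(-34))*6 = ((4*(-2)**2)*(-34))*6 = ((4*4)*(-34))*6 = (16*(-34))*6 = -544*6 = -3264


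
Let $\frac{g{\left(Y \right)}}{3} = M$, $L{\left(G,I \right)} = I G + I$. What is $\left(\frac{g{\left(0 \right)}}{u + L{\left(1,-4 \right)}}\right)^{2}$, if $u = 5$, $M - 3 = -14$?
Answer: $121$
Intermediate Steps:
$M = -11$ ($M = 3 - 14 = -11$)
$L{\left(G,I \right)} = I + G I$ ($L{\left(G,I \right)} = G I + I = I + G I$)
$g{\left(Y \right)} = -33$ ($g{\left(Y \right)} = 3 \left(-11\right) = -33$)
$\left(\frac{g{\left(0 \right)}}{u + L{\left(1,-4 \right)}}\right)^{2} = \left(\frac{1}{5 - 4 \left(1 + 1\right)} \left(-33\right)\right)^{2} = \left(\frac{1}{5 - 8} \left(-33\right)\right)^{2} = \left(\frac{1}{-3} \left(-33\right)\right)^{2} = \left(\left(- \frac{1}{3}\right) \left(-33\right)\right)^{2} = 11^{2} = 121$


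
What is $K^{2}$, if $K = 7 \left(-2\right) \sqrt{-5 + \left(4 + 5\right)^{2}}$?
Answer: $14896$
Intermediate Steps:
$K = - 28 \sqrt{19}$ ($K = - 14 \sqrt{-5 + 9^{2}} = - 14 \sqrt{-5 + 81} = - 14 \sqrt{76} = - 14 \cdot 2 \sqrt{19} = - 28 \sqrt{19} \approx -122.05$)
$K^{2} = \left(- 28 \sqrt{19}\right)^{2} = 14896$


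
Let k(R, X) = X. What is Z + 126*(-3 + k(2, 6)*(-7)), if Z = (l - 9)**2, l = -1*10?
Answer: -5309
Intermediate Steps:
l = -10
Z = 361 (Z = (-10 - 9)**2 = (-19)**2 = 361)
Z + 126*(-3 + k(2, 6)*(-7)) = 361 + 126*(-3 + 6*(-7)) = 361 + 126*(-3 - 42) = 361 + 126*(-45) = 361 - 5670 = -5309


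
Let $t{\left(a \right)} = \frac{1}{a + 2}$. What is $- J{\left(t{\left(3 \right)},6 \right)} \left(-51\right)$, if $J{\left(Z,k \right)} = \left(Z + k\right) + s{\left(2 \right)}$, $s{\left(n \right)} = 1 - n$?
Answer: $\frac{1326}{5} \approx 265.2$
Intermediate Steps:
$t{\left(a \right)} = \frac{1}{2 + a}$
$J{\left(Z,k \right)} = -1 + Z + k$ ($J{\left(Z,k \right)} = \left(Z + k\right) + \left(1 - 2\right) = \left(Z + k\right) - 1 = -1 + Z + k$)
$- J{\left(t{\left(3 \right)},6 \right)} \left(-51\right) = - (-1 + \frac{1}{2 + 3} + 6) \left(-51\right) = - (-1 + \frac{1}{5} + 6) \left(-51\right) = \left(-1\right) \frac{26}{5} \left(-51\right) = \left(- \frac{26}{5}\right) \left(-51\right) = \frac{1326}{5}$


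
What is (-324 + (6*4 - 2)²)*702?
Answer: 112320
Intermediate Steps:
(-324 + (6*4 - 2)²)*702 = (-324 + (24 - 2)²)*702 = (-324 + 22²)*702 = (-324 + 484)*702 = 160*702 = 112320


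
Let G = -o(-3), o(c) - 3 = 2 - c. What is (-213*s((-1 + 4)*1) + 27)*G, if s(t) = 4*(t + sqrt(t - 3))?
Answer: 20232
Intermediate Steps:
o(c) = 5 - c (o(c) = 3 + (2 - c) = 5 - c)
s(t) = 4*t + 4*sqrt(-3 + t) (s(t) = 4*(t + sqrt(-3 + t)) = 4*t + 4*sqrt(-3 + t))
G = -8 (G = -(5 - 1*(-3)) = -(5 + 3) = -1*8 = -8)
(-213*s((-1 + 4)*1) + 27)*G = (-213*(4*((-1 + 4)*1) + 4*sqrt(-3 + (-1 + 4)*1)) + 27)*(-8) = (-213*(4*(3*1) + 4*sqrt(-3 + 3*1)) + 27)*(-8) = (-213*(4*3 + 4*sqrt(-3 + 3)) + 27)*(-8) = (-213*(12 + 4*sqrt(0)) + 27)*(-8) = (-213*(12 + 4*0) + 27)*(-8) = (-213*(12 + 0) + 27)*(-8) = (-213*12 + 27)*(-8) = (-2556 + 27)*(-8) = -2529*(-8) = 20232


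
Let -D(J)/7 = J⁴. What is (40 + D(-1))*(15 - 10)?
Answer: 165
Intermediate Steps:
D(J) = -7*J⁴
(40 + D(-1))*(15 - 10) = (40 - 7*(-1)⁴)*(15 - 10) = (40 - 7*1)*5 = (40 - 7)*5 = 33*5 = 165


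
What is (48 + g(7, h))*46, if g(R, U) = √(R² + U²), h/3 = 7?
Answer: 2208 + 322*√10 ≈ 3226.3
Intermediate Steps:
h = 21 (h = 3*7 = 21)
(48 + g(7, h))*46 = (48 + √(7² + 21²))*46 = (48 + √(49 + 441))*46 = (48 + √490)*46 = (48 + 7*√10)*46 = 2208 + 322*√10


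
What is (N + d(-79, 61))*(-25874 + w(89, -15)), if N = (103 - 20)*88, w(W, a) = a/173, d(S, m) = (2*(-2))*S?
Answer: -34108773540/173 ≈ -1.9716e+8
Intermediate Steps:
d(S, m) = -4*S
w(W, a) = a/173 (w(W, a) = a*(1/173) = a/173)
N = 7304 (N = 83*88 = 7304)
(N + d(-79, 61))*(-25874 + w(89, -15)) = (7304 - 4*(-79))*(-25874 + (1/173)*(-15)) = (7304 + 316)*(-25874 - 15/173) = 7620*(-4476217/173) = -34108773540/173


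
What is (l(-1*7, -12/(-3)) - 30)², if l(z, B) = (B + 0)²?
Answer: 196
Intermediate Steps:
l(z, B) = B²
(l(-1*7, -12/(-3)) - 30)² = ((-12/(-3))² - 30)² = ((-12*(-⅓))² - 30)² = (4² - 30)² = (16 - 30)² = (-14)² = 196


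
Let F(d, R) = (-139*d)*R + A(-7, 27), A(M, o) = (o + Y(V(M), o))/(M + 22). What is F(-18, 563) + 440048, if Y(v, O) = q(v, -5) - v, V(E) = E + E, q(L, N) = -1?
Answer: 5546030/3 ≈ 1.8487e+6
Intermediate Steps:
V(E) = 2*E
Y(v, O) = -1 - v
A(M, o) = (-1 + o - 2*M)/(22 + M) (A(M, o) = (o + (-1 - 2*M))/(M + 22) = (o + (-1 - 2*M))/(22 + M) = (-1 + o - 2*M)/(22 + M))
F(d, R) = 8/3 - 139*R*d (F(d, R) = (-139*d)*R + (-1 + 27 - 2*(-7))/(22 - 7) = -139*R*d + (-1 + 27 + 14)/15 = -139*R*d + (1/15)*40 = -139*R*d + 8/3 = 8/3 - 139*R*d)
F(-18, 563) + 440048 = (8/3 - 139*563*(-18)) + 440048 = (8/3 + 1408626) + 440048 = 4225886/3 + 440048 = 5546030/3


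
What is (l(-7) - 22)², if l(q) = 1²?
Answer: 441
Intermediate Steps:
l(q) = 1
(l(-7) - 22)² = (1 - 22)² = (-21)² = 441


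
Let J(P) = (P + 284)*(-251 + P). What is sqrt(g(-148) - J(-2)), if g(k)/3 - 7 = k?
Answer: sqrt(70923) ≈ 266.31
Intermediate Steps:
g(k) = 21 + 3*k
J(P) = (-251 + P)*(284 + P) (J(P) = (284 + P)*(-251 + P) = (-251 + P)*(284 + P))
sqrt(g(-148) - J(-2)) = sqrt((21 + 3*(-148)) - (-71284 + (-2)**2 + 33*(-2))) = sqrt((21 - 444) - (-71284 + 4 - 66)) = sqrt(-423 - 1*(-71346)) = sqrt(-423 + 71346) = sqrt(70923)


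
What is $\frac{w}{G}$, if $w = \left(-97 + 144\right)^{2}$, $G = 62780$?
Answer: $\frac{2209}{62780} \approx 0.035186$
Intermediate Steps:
$w = 2209$ ($w = 47^{2} = 2209$)
$\frac{w}{G} = \frac{2209}{62780}$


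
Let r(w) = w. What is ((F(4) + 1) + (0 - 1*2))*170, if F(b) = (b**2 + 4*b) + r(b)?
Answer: 5950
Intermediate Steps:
F(b) = b**2 + 5*b (F(b) = (b**2 + 4*b) + b = b**2 + 5*b)
((F(4) + 1) + (0 - 1*2))*170 = ((4*(5 + 4) + 1) + (0 - 1*2))*170 = ((4*9 + 1) + (0 - 2))*170 = ((36 + 1) - 2)*170 = (37 - 2)*170 = 35*170 = 5950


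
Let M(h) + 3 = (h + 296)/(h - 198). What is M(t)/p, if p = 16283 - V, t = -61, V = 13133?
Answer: -506/407925 ≈ -0.0012404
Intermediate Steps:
M(h) = -3 + (296 + h)/(-198 + h) (M(h) = -3 + (h + 296)/(h - 198) = -3 + (296 + h)/(-198 + h))
p = 3150 (p = 16283 - 1*13133 = 16283 - 13133 = 3150)
M(t)/p = (2*(445 - 1*(-61))/(-198 - 61))/3150 = (2*(445 + 61)/(-259))*(1/3150) = (2*(-1/259)*506)*(1/3150) = -1012/259*1/3150 = -506/407925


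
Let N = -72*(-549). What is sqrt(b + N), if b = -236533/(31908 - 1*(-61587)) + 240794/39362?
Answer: sqrt(133849067478860200986690)/1840075095 ≈ 198.83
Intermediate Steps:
b = 6601311542/1840075095 (b = -236533/(31908 + 61587) + 240794*(1/39362) = -236533/93495 + 120397/19681 = 6601311542/1840075095 ≈ 3.5875)
N = 39528
sqrt(b + N) = sqrt(6601311542/1840075095 + 39528) = sqrt(72741089666702/1840075095) = sqrt(133849067478860200986690)/1840075095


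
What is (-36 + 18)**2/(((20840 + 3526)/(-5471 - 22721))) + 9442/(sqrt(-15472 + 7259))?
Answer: -1522368/4061 - 9442*I*sqrt(8213)/8213 ≈ -374.88 - 104.19*I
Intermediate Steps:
(-36 + 18)**2/(((20840 + 3526)/(-5471 - 22721))) + 9442/(sqrt(-15472 + 7259)) = (-18)**2/((24366/(-28192))) + 9442/(sqrt(-8213)) = 324/((24366*(-1/28192))) + 9442/((I*sqrt(8213))) = 324/(-12183/14096) + 9442*(-I*sqrt(8213)/8213) = 324*(-14096/12183) - 9442*I*sqrt(8213)/8213 = -1522368/4061 - 9442*I*sqrt(8213)/8213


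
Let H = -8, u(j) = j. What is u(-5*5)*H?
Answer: 200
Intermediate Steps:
u(-5*5)*H = -5*5*(-8) = -25*(-8) = 200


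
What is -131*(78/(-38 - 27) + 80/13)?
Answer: -42182/65 ≈ -648.95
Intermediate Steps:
-131*(78/(-38 - 27) + 80/13) = -131*(78/(-65) + 80*(1/13)) = -131*(78*(-1/65) + 80/13) = -131*(-6/5 + 80/13) = -131*322/65 = -42182/65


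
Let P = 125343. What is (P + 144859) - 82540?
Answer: 187662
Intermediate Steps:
(P + 144859) - 82540 = (125343 + 144859) - 82540 = 270202 - 82540 = 187662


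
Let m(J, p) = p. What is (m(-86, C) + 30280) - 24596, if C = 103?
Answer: 5787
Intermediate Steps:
(m(-86, C) + 30280) - 24596 = (103 + 30280) - 24596 = 30383 - 24596 = 5787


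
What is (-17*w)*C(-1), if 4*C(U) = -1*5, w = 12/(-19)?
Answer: -255/19 ≈ -13.421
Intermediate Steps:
w = -12/19 (w = 12*(-1/19) = -12/19 ≈ -0.63158)
C(U) = -5/4 (C(U) = (-1*5)/4 = (1/4)*(-5) = -5/4)
(-17*w)*C(-1) = -17*(-12/19)*(-5/4) = (204/19)*(-5/4) = -255/19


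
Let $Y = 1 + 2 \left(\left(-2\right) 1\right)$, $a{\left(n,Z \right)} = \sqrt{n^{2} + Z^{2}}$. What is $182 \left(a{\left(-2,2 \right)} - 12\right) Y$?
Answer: $6552 - 1092 \sqrt{2} \approx 5007.7$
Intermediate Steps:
$a{\left(n,Z \right)} = \sqrt{Z^{2} + n^{2}}$
$Y = -3$ ($Y = 1 + 2 \left(-2\right) = 1 - 4 = -3$)
$182 \left(a{\left(-2,2 \right)} - 12\right) Y = 182 \left(\sqrt{2^{2} + \left(-2\right)^{2}} - 12\right) \left(-3\right) = 182 \left(\sqrt{4 + 4} - 12\right) \left(-3\right) = 182 \left(\sqrt{8} - 12\right) \left(-3\right) = 182 \left(2 \sqrt{2} - 12\right) \left(-3\right) = 182 \left(-12 + 2 \sqrt{2}\right) \left(-3\right) = 182 \left(36 - 6 \sqrt{2}\right) = 6552 - 1092 \sqrt{2}$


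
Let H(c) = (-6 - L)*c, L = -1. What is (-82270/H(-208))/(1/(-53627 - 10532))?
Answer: 527836093/104 ≈ 5.0753e+6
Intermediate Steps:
H(c) = -5*c (H(c) = (-6 - 1*(-1))*c = (-6 + 1)*c = -5*c)
(-82270/H(-208))/(1/(-53627 - 10532)) = (-82270/((-5*(-208))))/(1/(-53627 - 10532)) = (-82270/1040)/(1/(-64159)) = (-82270*1/1040)/(-1/64159) = -8227/104*(-64159) = 527836093/104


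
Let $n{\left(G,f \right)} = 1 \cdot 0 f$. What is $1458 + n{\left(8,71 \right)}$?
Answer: $1458$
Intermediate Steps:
$n{\left(G,f \right)} = 0$ ($n{\left(G,f \right)} = 0 f = 0$)
$1458 + n{\left(8,71 \right)} = 1458 + 0 = 1458$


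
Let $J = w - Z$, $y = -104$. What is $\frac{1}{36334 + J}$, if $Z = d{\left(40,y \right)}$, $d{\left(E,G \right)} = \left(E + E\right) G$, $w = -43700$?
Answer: $\frac{1}{954} \approx 0.0010482$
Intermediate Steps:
$d{\left(E,G \right)} = 2 E G$
$Z = -8320$ ($Z = 2 \cdot 40 \left(-104\right) = -8320$)
$J = -35380$ ($J = -43700 - -8320 = -43700 + 8320 = -35380$)
$\frac{1}{36334 + J} = \frac{1}{36334 - 35380} = \frac{1}{954}$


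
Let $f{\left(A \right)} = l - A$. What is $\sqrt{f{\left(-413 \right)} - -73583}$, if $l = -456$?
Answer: $2 \sqrt{18385} \approx 271.18$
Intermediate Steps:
$f{\left(A \right)} = -456 - A$
$\sqrt{f{\left(-413 \right)} - -73583} = \sqrt{\left(-456 - -413\right) - -73583} = \sqrt{\left(-456 + 413\right) + \left(73920 - 337\right)} = \sqrt{-43 + 73583} = \sqrt{73540} = 2 \sqrt{18385}$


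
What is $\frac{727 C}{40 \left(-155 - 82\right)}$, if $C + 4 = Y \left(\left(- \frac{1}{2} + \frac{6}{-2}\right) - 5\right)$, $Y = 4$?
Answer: $\frac{13813}{4740} \approx 2.9141$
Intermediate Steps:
$C = -38$ ($C = -4 + 4 \left(\left(- \frac{1}{2} + \frac{6}{-2}\right) - 5\right) = -4 + 4 \left(\left(\left(-1\right) \frac{1}{2} + 6 \left(- \frac{1}{2}\right)\right) - 5\right) = -4 + 4 \left(\left(- \frac{1}{2} - 3\right) - 5\right) = -4 + 4 \left(- \frac{7}{2} - 5\right) = -4 + 4 \left(- \frac{17}{2}\right) = -4 - 34 = -38$)
$\frac{727 C}{40 \left(-155 - 82\right)} = \frac{727 \left(-38\right)}{40 \left(-155 - 82\right)} = - \frac{27626}{40 \left(-237\right)} = - \frac{27626}{-9480} = \left(-27626\right) \left(- \frac{1}{9480}\right) = \frac{13813}{4740}$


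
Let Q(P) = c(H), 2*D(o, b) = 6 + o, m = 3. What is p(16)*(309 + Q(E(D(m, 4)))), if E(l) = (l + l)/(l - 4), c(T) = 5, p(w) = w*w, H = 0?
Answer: 80384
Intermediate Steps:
D(o, b) = 3 + o/2 (D(o, b) = (6 + o)/2 = 3 + o/2)
p(w) = w²
E(l) = 2*l/(-4 + l) (E(l) = (2*l)/(-4 + l) = 2*l/(-4 + l))
Q(P) = 5
p(16)*(309 + Q(E(D(m, 4)))) = 16²*(309 + 5) = 256*314 = 80384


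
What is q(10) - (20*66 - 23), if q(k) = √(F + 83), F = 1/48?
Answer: -1297 + √11955/12 ≈ -1287.9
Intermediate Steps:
F = 1/48 ≈ 0.020833
q(k) = √11955/12 (q(k) = √(1/48 + 83) = √(3985/48) = √11955/12)
q(10) - (20*66 - 23) = √11955/12 - (20*66 - 23) = √11955/12 - (1320 - 23) = √11955/12 - 1*1297 = √11955/12 - 1297 = -1297 + √11955/12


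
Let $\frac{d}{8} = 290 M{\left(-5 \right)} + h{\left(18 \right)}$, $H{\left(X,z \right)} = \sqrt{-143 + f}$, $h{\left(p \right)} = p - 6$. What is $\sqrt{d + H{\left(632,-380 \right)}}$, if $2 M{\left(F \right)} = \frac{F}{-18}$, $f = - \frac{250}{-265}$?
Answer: $\frac{\sqrt{10573076 + 477 i \sqrt{399037}}}{159} \approx 20.453 + 0.29138 i$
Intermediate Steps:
$h{\left(p \right)} = -6 + p$ ($h{\left(p \right)} = p - 6 = -6 + p$)
$f = \frac{50}{53}$ ($f = \left(-250\right) \left(- \frac{1}{265}\right) = \frac{50}{53} \approx 0.9434$)
$M{\left(F \right)} = - \frac{F}{36}$ ($M{\left(F \right)} = \frac{F \frac{1}{-18}}{2} = \frac{F \left(- \frac{1}{18}\right)}{2} = \frac{\left(- \frac{1}{18}\right) F}{2} = - \frac{F}{36}$)
$H{\left(X,z \right)} = \frac{i \sqrt{399037}}{53}$ ($H{\left(X,z \right)} = \sqrt{-143 + \frac{50}{53}} = \sqrt{- \frac{7529}{53}} = \frac{i \sqrt{399037}}{53}$)
$d = \frac{3764}{9}$ ($d = 8 \left(290 \left(\left(- \frac{1}{36}\right) \left(-5\right)\right) + \left(-6 + 18\right)\right) = 8 \left(290 \cdot \frac{5}{36} + 12\right) = 8 \left(\frac{725}{18} + 12\right) = 8 \cdot \frac{941}{18} = \frac{3764}{9} \approx 418.22$)
$\sqrt{d + H{\left(632,-380 \right)}} = \sqrt{\frac{3764}{9} + \frac{i \sqrt{399037}}{53}}$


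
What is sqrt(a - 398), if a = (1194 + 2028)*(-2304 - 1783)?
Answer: 2566*I*sqrt(2) ≈ 3628.9*I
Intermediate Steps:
a = -13168314 (a = 3222*(-4087) = -13168314)
sqrt(a - 398) = sqrt(-13168314 - 398) = sqrt(-13168712) = 2566*I*sqrt(2)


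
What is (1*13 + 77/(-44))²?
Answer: 2025/16 ≈ 126.56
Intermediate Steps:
(1*13 + 77/(-44))² = (13 + 77*(-1/44))² = (13 - 7/4)² = (45/4)² = 2025/16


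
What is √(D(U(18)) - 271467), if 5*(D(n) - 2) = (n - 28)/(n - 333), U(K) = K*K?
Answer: I*√61081105/15 ≈ 521.03*I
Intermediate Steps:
U(K) = K²
D(n) = 2 + (-28 + n)/(5*(-333 + n)) (D(n) = 2 + ((n - 28)/(n - 333))/5 = 2 + ((-28 + n)/(-333 + n))/5 = 2 + (-28 + n)/(5*(-333 + n)))
√(D(U(18)) - 271467) = √((-3358 + 11*18²)/(5*(-333 + 18²)) - 271467) = √((-3358 + 11*324)/(5*(-333 + 324)) - 271467) = √((⅕)*(-3358 + 3564)/(-9) - 271467) = √((⅕)*(-⅑)*206 - 271467) = √(-206/45 - 271467) = √(-12216221/45) = I*√61081105/15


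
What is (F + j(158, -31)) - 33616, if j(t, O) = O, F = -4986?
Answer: -38633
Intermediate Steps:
(F + j(158, -31)) - 33616 = (-4986 - 31) - 33616 = -5017 - 33616 = -38633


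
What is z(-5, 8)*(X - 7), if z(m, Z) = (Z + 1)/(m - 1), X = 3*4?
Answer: -15/2 ≈ -7.5000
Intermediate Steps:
X = 12
z(m, Z) = (1 + Z)/(-1 + m)
z(-5, 8)*(X - 7) = ((1 + 8)/(-1 - 5))*(12 - 7) = (9/(-6))*5 = -1/6*9*5 = -3/2*5 = -15/2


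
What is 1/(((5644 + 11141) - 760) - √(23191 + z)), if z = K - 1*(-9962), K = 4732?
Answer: 3205/51352548 + √37885/256762740 ≈ 6.3170e-5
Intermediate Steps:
z = 14694 (z = 4732 - 1*(-9962) = 4732 + 9962 = 14694)
1/(((5644 + 11141) - 760) - √(23191 + z)) = 1/(((5644 + 11141) - 760) - √(23191 + 14694)) = 1/((16785 - 760) - √37885) = 1/(16025 - √37885)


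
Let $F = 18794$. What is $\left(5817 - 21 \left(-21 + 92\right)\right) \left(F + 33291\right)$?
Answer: $225319710$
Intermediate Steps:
$\left(5817 - 21 \left(-21 + 92\right)\right) \left(F + 33291\right) = \left(5817 - 21 \left(-21 + 92\right)\right) \left(18794 + 33291\right) = \left(5817 - 1491\right) 52085 = 4326 \cdot 52085 = 225319710$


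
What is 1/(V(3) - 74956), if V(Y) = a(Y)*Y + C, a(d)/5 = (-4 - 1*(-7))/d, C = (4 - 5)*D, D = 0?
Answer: -1/74941 ≈ -1.3344e-5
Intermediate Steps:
C = 0 (C = (4 - 5)*0 = -1*0 = 0)
a(d) = 15/d (a(d) = 5*((-4 - 1*(-7))/d) = 5*((-4 + 7)/d) = 5*(3/d) = 15/d)
V(Y) = 15 (V(Y) = (15/Y)*Y + 0 = 15 + 0 = 15)
1/(V(3) - 74956) = 1/(15 - 74956) = 1/(-74941) = -1/74941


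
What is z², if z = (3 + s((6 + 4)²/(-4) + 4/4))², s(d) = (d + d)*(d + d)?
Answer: 28326334418001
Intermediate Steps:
s(d) = 4*d² (s(d) = (2*d)*(2*d) = 4*d²)
z = 5322249 (z = (3 + 4*((6 + 4)²/(-4) + 4/4)²)² = (3 + 4*(10²*(-¼) + 4*(¼))²)² = (3 + 4*(100*(-¼) + 1)²)² = (3 + 4*(-25 + 1)²)² = (3 + 4*(-24)²)² = (3 + 4*576)² = (3 + 2304)² = 2307² = 5322249)
z² = 5322249² = 28326334418001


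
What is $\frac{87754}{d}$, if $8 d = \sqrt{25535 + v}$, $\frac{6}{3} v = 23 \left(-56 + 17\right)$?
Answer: $\frac{702032 \sqrt{100346}}{50173} \approx 4432.4$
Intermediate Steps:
$v = - \frac{897}{2}$ ($v = \frac{23 \left(-56 + 17\right)}{2} = \frac{23 \left(-39\right)}{2} = \frac{1}{2} \left(-897\right) = - \frac{897}{2} \approx -448.5$)
$d = \frac{\sqrt{100346}}{16}$ ($d = \frac{\sqrt{25535 - \frac{897}{2}}}{8} = \frac{\sqrt{\frac{50173}{2}}}{8} = \frac{\frac{1}{2} \sqrt{100346}}{8} = \frac{\sqrt{100346}}{16} \approx 19.798$)
$\frac{87754}{d} = \frac{87754}{\frac{1}{16} \sqrt{100346}} = 87754 \frac{8 \sqrt{100346}}{50173} = \frac{702032 \sqrt{100346}}{50173}$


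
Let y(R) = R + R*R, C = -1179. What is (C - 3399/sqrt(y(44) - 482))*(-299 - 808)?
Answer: 1305153 + 3762693*sqrt(1498)/1498 ≈ 1.4024e+6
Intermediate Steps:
y(R) = R + R**2
(C - 3399/sqrt(y(44) - 482))*(-299 - 808) = (-1179 - 3399/sqrt(44*(1 + 44) - 482))*(-299 - 808) = (-1179 - 3399/sqrt(44*45 - 482))*(-1107) = (-1179 - 3399/sqrt(1980 - 482))*(-1107) = (-1179 - 3399*sqrt(1498)/1498)*(-1107) = 1305153 + 3762693*sqrt(1498)/1498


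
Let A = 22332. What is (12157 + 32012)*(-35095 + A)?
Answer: -563728947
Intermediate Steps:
(12157 + 32012)*(-35095 + A) = (12157 + 32012)*(-35095 + 22332) = 44169*(-12763) = -563728947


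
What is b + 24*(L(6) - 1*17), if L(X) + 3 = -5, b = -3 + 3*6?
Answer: -585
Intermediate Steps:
b = 15 (b = -3 + 18 = 15)
L(X) = -8 (L(X) = -3 - 5 = -8)
b + 24*(L(6) - 1*17) = 15 + 24*(-8 - 1*17) = 15 + 24*(-8 - 17) = 15 + 24*(-25) = 15 - 600 = -585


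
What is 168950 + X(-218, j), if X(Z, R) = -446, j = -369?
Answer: 168504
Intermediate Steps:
168950 + X(-218, j) = 168950 - 446 = 168504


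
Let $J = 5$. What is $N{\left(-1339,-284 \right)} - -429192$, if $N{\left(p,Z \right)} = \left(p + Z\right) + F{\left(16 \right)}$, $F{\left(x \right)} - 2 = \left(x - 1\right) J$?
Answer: $427646$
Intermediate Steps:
$F{\left(x \right)} = -3 + 5 x$ ($F{\left(x \right)} = 2 + \left(x - 1\right) 5 = 2 + \left(-1 + x\right) 5 = 2 + \left(-5 + 5 x\right) = -3 + 5 x$)
$N{\left(p,Z \right)} = 77 + Z + p$ ($N{\left(p,Z \right)} = \left(p + Z\right) + \left(-3 + 5 \cdot 16\right) = \left(Z + p\right) + \left(-3 + 80\right) = \left(Z + p\right) + 77 = 77 + Z + p$)
$N{\left(-1339,-284 \right)} - -429192 = \left(77 - 284 - 1339\right) - -429192 = -1546 + 429192 = 427646$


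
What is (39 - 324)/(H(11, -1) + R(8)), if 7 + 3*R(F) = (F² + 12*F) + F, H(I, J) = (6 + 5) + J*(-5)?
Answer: -45/11 ≈ -4.0909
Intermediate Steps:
H(I, J) = 11 - 5*J
R(F) = -7/3 + F²/3 + 13*F/3 (R(F) = -7/3 + ((F² + 12*F) + F)/3 = -7/3 + (F² + 13*F)/3 = -7/3 + (F²/3 + 13*F/3) = -7/3 + F²/3 + 13*F/3)
(39 - 324)/(H(11, -1) + R(8)) = (39 - 324)/((11 - 5*(-1)) + (-7/3 + (⅓)*8² + (13/3)*8)) = -285/((11 + 5) + (-7/3 + (⅓)*64 + 104/3)) = -285/(16 + (-7/3 + 64/3 + 104/3)) = -285/(16 + 161/3) = -285/209/3 = -285*3/209 = -45/11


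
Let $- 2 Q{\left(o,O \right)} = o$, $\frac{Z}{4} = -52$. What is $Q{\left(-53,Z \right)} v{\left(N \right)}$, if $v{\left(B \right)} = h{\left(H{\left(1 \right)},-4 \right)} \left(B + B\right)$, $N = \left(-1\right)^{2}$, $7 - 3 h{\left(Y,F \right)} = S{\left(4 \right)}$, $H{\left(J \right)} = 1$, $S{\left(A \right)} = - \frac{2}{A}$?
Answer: $\frac{265}{2} \approx 132.5$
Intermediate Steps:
$h{\left(Y,F \right)} = \frac{5}{2}$ ($h{\left(Y,F \right)} = \frac{7}{3} - \frac{\left(-2\right) \frac{1}{4}}{3} = \frac{7}{3} - - \frac{1}{6} = \frac{7}{3} + \frac{1}{6} = \frac{5}{2}$)
$Z = -208$ ($Z = 4 \left(-52\right) = -208$)
$Q{\left(o,O \right)} = - \frac{o}{2}$
$N = 1$
$v{\left(B \right)} = 5 B$ ($v{\left(B \right)} = \frac{5 \left(B + B\right)}{2} = \frac{5 \cdot 2 B}{2} = 5 B$)
$Q{\left(-53,Z \right)} v{\left(N \right)} = \left(- \frac{1}{2}\right) \left(-53\right) 5 \cdot 1 = \frac{53}{2} \cdot 5 = \frac{265}{2}$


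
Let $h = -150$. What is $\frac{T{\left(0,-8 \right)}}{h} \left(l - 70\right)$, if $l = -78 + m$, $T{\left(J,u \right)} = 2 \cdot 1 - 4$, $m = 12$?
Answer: $- \frac{136}{75} \approx -1.8133$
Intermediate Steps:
$T{\left(J,u \right)} = -2$ ($T{\left(J,u \right)} = 2 - 4 = -2$)
$l = -66$ ($l = -78 + 12 = -66$)
$\frac{T{\left(0,-8 \right)}}{h} \left(l - 70\right) = - \frac{2}{-150} \left(-66 - 70\right) = \left(-2\right) \left(- \frac{1}{150}\right) \left(-136\right) = \frac{1}{75} \left(-136\right) = - \frac{136}{75}$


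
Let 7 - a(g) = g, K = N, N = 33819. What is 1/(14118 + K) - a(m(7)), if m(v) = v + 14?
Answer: 671119/47937 ≈ 14.000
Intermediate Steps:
m(v) = 14 + v
K = 33819
a(g) = 7 - g
1/(14118 + K) - a(m(7)) = 1/(14118 + 33819) - (7 - (14 + 7)) = 1/47937 - (7 - 1*21) = 1/47937 - (7 - 21) = 1/47937 - 1*(-14) = 1/47937 + 14 = 671119/47937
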